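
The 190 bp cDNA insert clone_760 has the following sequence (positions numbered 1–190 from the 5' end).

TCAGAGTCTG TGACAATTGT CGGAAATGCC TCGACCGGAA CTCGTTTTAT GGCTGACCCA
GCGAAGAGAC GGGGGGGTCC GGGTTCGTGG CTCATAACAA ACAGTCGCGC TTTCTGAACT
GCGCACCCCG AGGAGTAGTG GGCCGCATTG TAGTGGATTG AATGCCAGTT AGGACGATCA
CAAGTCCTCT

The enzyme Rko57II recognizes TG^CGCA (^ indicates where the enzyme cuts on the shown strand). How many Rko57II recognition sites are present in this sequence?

1

TGCGCA occurs starting at position 120.
Rko57II cuts at 1 site.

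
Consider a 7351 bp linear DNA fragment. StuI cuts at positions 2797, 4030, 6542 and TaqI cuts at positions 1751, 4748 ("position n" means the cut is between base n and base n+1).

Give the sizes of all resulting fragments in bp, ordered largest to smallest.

1794, 1751, 1233, 1046, 809, 718 bp

Combined cut positions (sorted): 1751, 2797, 4030, 4748, 6542.
Linear molecule, 5 cuts → 6 fragments:
  1751 − 0 = 1751 bp
  2797 − 1751 = 1046 bp
  4030 − 2797 = 1233 bp
  4748 − 4030 = 718 bp
  6542 − 4748 = 1794 bp
  7351 − 6542 = 809 bp
Sorted largest to smallest: 1794, 1751, 1233, 1046, 809, 718 bp.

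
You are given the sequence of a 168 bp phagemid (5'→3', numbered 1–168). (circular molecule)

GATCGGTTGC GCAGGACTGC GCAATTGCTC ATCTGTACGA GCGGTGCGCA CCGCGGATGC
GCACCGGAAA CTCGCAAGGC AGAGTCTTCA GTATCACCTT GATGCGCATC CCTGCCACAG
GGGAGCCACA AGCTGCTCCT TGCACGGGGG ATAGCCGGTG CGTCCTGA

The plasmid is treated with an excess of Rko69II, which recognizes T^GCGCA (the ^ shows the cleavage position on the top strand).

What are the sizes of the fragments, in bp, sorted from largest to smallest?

73, 45, 27, 13, 10 bp

Rko69II sites (TGCGCA) start at positions 8, 18, 45, 58, 103.
Rko69II cuts after the first base of each site, so after positions 8, 18, 45, 58, 103.
Circular molecule, 5 cuts → 5 fragments:
  9–18 → 10 bp
  19–45 → 27 bp
  46–58 → 13 bp
  59–103 → 45 bp
  104–168 then 1–8 → 65 + 8 = 73 bp
Sorted largest to smallest: 73, 45, 27, 13, 10 bp.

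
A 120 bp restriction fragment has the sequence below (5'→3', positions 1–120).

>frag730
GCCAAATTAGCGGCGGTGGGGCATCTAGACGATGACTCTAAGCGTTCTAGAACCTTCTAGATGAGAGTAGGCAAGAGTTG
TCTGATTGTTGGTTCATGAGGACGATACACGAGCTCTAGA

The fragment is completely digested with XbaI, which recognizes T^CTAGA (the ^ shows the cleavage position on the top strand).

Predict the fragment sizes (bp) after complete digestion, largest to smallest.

59, 24, 22, 10, 5 bp

XbaI sites (TCTAGA) start at positions 24, 46, 56, 115.
XbaI cuts after the first base of each site, so after positions 24, 46, 56, 115.
Linear molecule, 4 cuts → 5 fragments:
  1–24 → 24 bp
  25–46 → 22 bp
  47–56 → 10 bp
  57–115 → 59 bp
  116–120 → 5 bp
Sorted largest to smallest: 59, 24, 22, 10, 5 bp.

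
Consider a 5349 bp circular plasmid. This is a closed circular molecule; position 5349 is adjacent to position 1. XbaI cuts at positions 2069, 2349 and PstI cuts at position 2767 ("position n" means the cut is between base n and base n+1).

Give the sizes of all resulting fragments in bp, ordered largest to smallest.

4651, 418, 280 bp

Combined cut positions (sorted): 2069, 2349, 2767.
Circular molecule, 3 cuts → 3 fragments:
  2349 − 2069 = 280 bp
  2767 − 2349 = 418 bp
  wrap: 5349 − 2767 + 2069 = 4651 bp
Sorted largest to smallest: 4651, 418, 280 bp.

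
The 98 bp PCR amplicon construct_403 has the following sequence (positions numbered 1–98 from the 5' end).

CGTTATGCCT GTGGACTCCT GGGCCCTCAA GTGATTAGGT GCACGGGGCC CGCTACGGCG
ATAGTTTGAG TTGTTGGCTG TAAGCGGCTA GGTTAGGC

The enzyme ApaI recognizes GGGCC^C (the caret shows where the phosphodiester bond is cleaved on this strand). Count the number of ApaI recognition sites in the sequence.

GGGCCC occurs starting at positions 21, 46.
ApaI cuts at 2 sites.

2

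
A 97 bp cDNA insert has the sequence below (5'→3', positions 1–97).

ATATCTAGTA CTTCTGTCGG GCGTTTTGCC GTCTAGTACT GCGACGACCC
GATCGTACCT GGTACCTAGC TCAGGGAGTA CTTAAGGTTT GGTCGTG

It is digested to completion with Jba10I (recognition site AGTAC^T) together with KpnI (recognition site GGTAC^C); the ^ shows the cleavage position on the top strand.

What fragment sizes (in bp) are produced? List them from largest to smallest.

28, 26, 16, 16, 11 bp

Jba10I sites (AGTACT) start at positions 7, 35, 77.
Jba10I cuts after base 5 of each site (before the last base), so after positions 11, 39, 81.
The KpnI site (GGTACC) starts at position 61.
KpnI cuts after base 5 of each site (before the last base), so after position 65.
Combined cut positions: 11, 39, 65, 81.
Linear molecule, 4 cuts → 5 fragments:
  1–11 → 11 bp
  12–39 → 28 bp
  40–65 → 26 bp
  66–81 → 16 bp
  82–97 → 16 bp
Sorted largest to smallest: 28, 26, 16, 16, 11 bp.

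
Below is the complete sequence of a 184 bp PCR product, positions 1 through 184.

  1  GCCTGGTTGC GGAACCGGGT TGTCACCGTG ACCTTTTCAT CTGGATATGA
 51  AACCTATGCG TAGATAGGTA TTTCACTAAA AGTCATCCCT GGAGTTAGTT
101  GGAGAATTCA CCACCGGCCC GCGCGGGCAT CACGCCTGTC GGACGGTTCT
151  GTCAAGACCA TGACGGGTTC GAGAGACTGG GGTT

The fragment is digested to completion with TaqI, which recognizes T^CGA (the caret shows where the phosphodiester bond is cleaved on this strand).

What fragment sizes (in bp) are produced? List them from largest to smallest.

The TaqI site (TCGA) starts at position 169.
TaqI cuts after the first base of each site, so after position 169.
Linear molecule, 1 cut → 2 fragments:
  1–169 → 169 bp
  170–184 → 15 bp
Sorted largest to smallest: 169, 15 bp.

169, 15 bp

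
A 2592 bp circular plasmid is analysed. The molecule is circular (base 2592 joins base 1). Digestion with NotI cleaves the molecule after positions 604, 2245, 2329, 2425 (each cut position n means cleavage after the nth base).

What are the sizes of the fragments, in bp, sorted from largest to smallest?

Circular molecule, 4 cuts → 4 fragments:
  2245 − 604 = 1641 bp
  2329 − 2245 = 84 bp
  2425 − 2329 = 96 bp
  wrap: 2592 − 2425 + 604 = 771 bp
Sorted largest to smallest: 1641, 771, 96, 84 bp.

1641, 771, 96, 84 bp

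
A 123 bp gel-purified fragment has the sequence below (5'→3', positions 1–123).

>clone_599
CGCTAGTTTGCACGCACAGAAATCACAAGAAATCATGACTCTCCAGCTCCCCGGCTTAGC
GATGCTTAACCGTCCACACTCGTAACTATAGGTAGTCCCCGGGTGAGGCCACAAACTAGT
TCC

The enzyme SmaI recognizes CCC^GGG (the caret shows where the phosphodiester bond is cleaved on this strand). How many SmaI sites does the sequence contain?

CCCGGG occurs starting at position 98.
SmaI cuts at 1 site.

1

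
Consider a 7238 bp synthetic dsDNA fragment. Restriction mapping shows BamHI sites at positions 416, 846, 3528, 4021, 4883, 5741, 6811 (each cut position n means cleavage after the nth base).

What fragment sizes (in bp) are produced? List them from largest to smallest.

2682, 1070, 862, 858, 493, 430, 427, 416 bp

Linear molecule, 7 cuts → 8 fragments:
  416 − 0 = 416 bp
  846 − 416 = 430 bp
  3528 − 846 = 2682 bp
  4021 − 3528 = 493 bp
  4883 − 4021 = 862 bp
  5741 − 4883 = 858 bp
  6811 − 5741 = 1070 bp
  7238 − 6811 = 427 bp
Sorted largest to smallest: 2682, 1070, 862, 858, 493, 430, 427, 416 bp.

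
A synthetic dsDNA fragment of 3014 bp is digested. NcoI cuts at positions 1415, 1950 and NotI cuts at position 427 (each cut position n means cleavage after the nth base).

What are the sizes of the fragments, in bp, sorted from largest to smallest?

1064, 988, 535, 427 bp

Combined cut positions (sorted): 427, 1415, 1950.
Linear molecule, 3 cuts → 4 fragments:
  427 − 0 = 427 bp
  1415 − 427 = 988 bp
  1950 − 1415 = 535 bp
  3014 − 1950 = 1064 bp
Sorted largest to smallest: 1064, 988, 535, 427 bp.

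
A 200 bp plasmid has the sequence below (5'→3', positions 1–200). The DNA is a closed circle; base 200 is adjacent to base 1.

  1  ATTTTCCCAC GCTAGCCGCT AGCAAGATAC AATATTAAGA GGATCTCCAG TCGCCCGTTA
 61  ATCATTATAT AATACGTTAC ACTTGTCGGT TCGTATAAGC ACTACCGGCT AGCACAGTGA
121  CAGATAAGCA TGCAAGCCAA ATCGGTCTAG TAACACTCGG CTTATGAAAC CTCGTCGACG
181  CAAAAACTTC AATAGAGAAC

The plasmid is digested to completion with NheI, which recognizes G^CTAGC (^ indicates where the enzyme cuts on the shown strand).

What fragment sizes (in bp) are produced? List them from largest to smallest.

NheI sites (GCTAGC) start at positions 11, 18, 108.
NheI cuts after the first base of each site, so after positions 11, 18, 108.
Circular molecule, 3 cuts → 3 fragments:
  12–18 → 7 bp
  19–108 → 90 bp
  109–200 then 1–11 → 92 + 11 = 103 bp
Sorted largest to smallest: 103, 90, 7 bp.

103, 90, 7 bp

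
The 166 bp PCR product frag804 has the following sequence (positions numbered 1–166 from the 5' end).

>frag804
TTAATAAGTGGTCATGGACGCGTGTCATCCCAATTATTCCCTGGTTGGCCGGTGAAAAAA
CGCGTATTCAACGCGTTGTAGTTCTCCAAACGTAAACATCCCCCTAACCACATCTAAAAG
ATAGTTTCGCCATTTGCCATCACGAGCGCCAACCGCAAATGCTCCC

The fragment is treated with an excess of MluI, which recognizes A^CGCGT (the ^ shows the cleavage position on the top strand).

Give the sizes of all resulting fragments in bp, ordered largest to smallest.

MluI sites (ACGCGT) start at positions 18, 60, 71.
MluI cuts after the first base of each site, so after positions 18, 60, 71.
Linear molecule, 3 cuts → 4 fragments:
  1–18 → 18 bp
  19–60 → 42 bp
  61–71 → 11 bp
  72–166 → 95 bp
Sorted largest to smallest: 95, 42, 18, 11 bp.

95, 42, 18, 11 bp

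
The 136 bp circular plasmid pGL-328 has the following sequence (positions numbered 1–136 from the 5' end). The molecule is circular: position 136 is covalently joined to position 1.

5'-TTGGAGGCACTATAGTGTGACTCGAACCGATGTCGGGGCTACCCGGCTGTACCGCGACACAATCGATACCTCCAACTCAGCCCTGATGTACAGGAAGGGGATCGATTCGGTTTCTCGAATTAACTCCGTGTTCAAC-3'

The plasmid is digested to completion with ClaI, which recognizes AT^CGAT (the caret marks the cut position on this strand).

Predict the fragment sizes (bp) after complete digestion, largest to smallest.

ClaI sites (ATCGAT) start at positions 62, 101.
ClaI cuts after base 2 of each site, so after positions 63, 102.
Circular molecule, 2 cuts → 2 fragments:
  64–102 → 39 bp
  103–136 then 1–63 → 34 + 63 = 97 bp
Sorted largest to smallest: 97, 39 bp.

97, 39 bp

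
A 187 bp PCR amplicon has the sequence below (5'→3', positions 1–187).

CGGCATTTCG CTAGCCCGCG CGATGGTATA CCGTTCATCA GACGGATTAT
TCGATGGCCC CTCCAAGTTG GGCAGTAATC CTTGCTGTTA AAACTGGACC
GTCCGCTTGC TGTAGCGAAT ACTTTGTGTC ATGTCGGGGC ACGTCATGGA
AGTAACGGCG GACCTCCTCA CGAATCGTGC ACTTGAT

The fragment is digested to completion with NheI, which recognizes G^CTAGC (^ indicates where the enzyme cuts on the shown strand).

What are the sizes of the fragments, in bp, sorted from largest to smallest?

The NheI site (GCTAGC) starts at position 10.
NheI cuts after the first base of each site, so after position 10.
Linear molecule, 1 cut → 2 fragments:
  1–10 → 10 bp
  11–187 → 177 bp
Sorted largest to smallest: 177, 10 bp.

177, 10 bp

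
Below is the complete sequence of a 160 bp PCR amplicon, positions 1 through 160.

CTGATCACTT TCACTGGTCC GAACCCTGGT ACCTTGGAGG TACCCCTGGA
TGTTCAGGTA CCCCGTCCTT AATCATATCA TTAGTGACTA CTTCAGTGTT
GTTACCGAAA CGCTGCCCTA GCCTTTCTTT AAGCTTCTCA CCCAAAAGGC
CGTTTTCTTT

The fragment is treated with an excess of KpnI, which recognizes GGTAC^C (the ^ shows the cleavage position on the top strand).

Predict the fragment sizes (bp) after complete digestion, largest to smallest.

KpnI sites (GGTACC) start at positions 28, 39, 57.
KpnI cuts after base 5 of each site (before the last base), so after positions 32, 43, 61.
Linear molecule, 3 cuts → 4 fragments:
  1–32 → 32 bp
  33–43 → 11 bp
  44–61 → 18 bp
  62–160 → 99 bp
Sorted largest to smallest: 99, 32, 18, 11 bp.

99, 32, 18, 11 bp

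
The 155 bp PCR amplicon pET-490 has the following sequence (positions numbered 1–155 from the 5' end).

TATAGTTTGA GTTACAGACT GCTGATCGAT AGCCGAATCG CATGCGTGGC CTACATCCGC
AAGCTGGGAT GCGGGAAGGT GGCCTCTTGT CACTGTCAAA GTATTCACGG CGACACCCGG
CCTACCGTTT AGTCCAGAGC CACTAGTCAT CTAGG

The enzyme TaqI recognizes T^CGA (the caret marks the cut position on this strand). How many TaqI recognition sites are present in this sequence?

1

TCGA occurs starting at position 26.
TaqI cuts at 1 site.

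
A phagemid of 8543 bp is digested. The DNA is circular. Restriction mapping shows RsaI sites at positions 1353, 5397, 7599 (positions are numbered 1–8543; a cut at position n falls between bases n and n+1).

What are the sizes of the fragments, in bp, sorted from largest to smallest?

4044, 2297, 2202 bp

Circular molecule, 3 cuts → 3 fragments:
  5397 − 1353 = 4044 bp
  7599 − 5397 = 2202 bp
  wrap: 8543 − 7599 + 1353 = 2297 bp
Sorted largest to smallest: 4044, 2297, 2202 bp.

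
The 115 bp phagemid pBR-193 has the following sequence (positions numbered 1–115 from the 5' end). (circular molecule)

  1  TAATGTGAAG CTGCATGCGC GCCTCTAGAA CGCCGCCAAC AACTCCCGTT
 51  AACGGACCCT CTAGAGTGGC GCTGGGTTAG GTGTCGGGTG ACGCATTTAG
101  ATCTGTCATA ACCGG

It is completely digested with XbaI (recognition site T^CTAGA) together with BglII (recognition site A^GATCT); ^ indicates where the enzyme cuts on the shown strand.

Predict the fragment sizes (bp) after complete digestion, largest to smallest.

40, 39, 36 bp

XbaI sites (TCTAGA) start at positions 24, 60.
XbaI cuts after the first base of each site, so after positions 24, 60.
The BglII site (AGATCT) starts at position 99.
BglII cuts after the first base of each site, so after position 99.
Combined cut positions: 24, 60, 99.
Circular molecule, 3 cuts → 3 fragments:
  25–60 → 36 bp
  61–99 → 39 bp
  100–115 then 1–24 → 16 + 24 = 40 bp
Sorted largest to smallest: 40, 39, 36 bp.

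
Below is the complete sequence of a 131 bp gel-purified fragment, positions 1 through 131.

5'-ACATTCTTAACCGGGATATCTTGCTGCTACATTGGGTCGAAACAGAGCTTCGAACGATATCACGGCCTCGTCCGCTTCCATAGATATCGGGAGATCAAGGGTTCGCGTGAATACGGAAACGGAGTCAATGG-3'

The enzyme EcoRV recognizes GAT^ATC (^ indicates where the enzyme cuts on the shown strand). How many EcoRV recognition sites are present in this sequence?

3

GATATC occurs starting at positions 15, 56, 83.
EcoRV cuts at 3 sites.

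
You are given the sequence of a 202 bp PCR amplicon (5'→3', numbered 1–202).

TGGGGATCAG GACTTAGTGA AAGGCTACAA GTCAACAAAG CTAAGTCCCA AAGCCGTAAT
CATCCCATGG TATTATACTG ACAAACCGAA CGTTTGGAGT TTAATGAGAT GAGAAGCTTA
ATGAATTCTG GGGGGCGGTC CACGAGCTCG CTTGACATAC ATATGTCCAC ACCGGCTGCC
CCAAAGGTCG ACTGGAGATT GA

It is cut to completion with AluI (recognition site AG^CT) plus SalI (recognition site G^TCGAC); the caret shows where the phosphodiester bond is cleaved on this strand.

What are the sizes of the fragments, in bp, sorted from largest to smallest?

76, 41, 40, 30, 15 bp

AluI sites (AGCT) start at positions 39, 115, 145.
AluI cuts after base 2 of each site, so after positions 40, 116, 146.
The SalI site (GTCGAC) starts at position 187.
SalI cuts after the first base of each site, so after position 187.
Combined cut positions: 40, 116, 146, 187.
Linear molecule, 4 cuts → 5 fragments:
  1–40 → 40 bp
  41–116 → 76 bp
  117–146 → 30 bp
  147–187 → 41 bp
  188–202 → 15 bp
Sorted largest to smallest: 76, 41, 40, 30, 15 bp.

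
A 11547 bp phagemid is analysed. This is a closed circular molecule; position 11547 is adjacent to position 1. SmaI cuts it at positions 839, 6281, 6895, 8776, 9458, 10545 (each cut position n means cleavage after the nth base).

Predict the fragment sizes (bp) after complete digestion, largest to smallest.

5442, 1881, 1841, 1087, 682, 614 bp

Circular molecule, 6 cuts → 6 fragments:
  6281 − 839 = 5442 bp
  6895 − 6281 = 614 bp
  8776 − 6895 = 1881 bp
  9458 − 8776 = 682 bp
  10545 − 9458 = 1087 bp
  wrap: 11547 − 10545 + 839 = 1841 bp
Sorted largest to smallest: 5442, 1881, 1841, 1087, 682, 614 bp.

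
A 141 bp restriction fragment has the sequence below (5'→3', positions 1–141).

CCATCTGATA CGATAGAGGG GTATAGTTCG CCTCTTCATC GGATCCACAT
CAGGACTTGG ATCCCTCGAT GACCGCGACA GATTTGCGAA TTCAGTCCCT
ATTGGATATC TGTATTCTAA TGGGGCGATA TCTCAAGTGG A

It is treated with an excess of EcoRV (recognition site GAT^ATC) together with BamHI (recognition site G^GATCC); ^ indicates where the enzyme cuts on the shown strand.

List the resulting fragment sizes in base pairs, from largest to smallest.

EcoRV sites (GATATC) start at positions 105, 127.
EcoRV cuts after base 3 of each site, so after positions 107, 129.
BamHI sites (GGATCC) start at positions 41, 59.
BamHI cuts after the first base of each site, so after positions 41, 59.
Combined cut positions: 41, 59, 107, 129.
Linear molecule, 4 cuts → 5 fragments:
  1–41 → 41 bp
  42–59 → 18 bp
  60–107 → 48 bp
  108–129 → 22 bp
  130–141 → 12 bp
Sorted largest to smallest: 48, 41, 22, 18, 12 bp.

48, 41, 22, 18, 12 bp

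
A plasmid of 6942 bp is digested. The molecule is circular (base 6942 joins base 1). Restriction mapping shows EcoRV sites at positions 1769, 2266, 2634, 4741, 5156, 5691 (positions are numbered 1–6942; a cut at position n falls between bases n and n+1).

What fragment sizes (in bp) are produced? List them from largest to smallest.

3020, 2107, 535, 497, 415, 368 bp

Circular molecule, 6 cuts → 6 fragments:
  2266 − 1769 = 497 bp
  2634 − 2266 = 368 bp
  4741 − 2634 = 2107 bp
  5156 − 4741 = 415 bp
  5691 − 5156 = 535 bp
  wrap: 6942 − 5691 + 1769 = 3020 bp
Sorted largest to smallest: 3020, 2107, 535, 497, 415, 368 bp.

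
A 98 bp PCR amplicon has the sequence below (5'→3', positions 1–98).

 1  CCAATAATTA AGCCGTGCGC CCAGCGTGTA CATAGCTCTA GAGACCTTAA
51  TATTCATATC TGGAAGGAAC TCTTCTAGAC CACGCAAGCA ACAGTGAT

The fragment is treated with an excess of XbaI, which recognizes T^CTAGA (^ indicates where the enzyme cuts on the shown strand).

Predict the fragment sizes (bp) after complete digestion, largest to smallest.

37, 37, 24 bp

XbaI sites (TCTAGA) start at positions 37, 74.
XbaI cuts after the first base of each site, so after positions 37, 74.
Linear molecule, 2 cuts → 3 fragments:
  1–37 → 37 bp
  38–74 → 37 bp
  75–98 → 24 bp
Sorted largest to smallest: 37, 37, 24 bp.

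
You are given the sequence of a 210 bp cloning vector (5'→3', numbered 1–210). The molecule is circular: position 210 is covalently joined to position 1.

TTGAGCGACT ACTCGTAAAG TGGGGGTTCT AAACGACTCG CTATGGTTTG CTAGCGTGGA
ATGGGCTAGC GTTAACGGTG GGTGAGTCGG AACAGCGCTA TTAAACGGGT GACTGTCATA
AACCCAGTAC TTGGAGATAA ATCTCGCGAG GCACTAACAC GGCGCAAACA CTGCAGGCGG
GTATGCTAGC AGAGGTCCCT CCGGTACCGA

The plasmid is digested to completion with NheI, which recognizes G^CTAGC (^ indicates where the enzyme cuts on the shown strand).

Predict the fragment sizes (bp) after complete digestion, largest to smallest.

NheI sites (GCTAGC) start at positions 50, 65, 185.
NheI cuts after the first base of each site, so after positions 50, 65, 185.
Circular molecule, 3 cuts → 3 fragments:
  51–65 → 15 bp
  66–185 → 120 bp
  186–210 then 1–50 → 25 + 50 = 75 bp
Sorted largest to smallest: 120, 75, 15 bp.

120, 75, 15 bp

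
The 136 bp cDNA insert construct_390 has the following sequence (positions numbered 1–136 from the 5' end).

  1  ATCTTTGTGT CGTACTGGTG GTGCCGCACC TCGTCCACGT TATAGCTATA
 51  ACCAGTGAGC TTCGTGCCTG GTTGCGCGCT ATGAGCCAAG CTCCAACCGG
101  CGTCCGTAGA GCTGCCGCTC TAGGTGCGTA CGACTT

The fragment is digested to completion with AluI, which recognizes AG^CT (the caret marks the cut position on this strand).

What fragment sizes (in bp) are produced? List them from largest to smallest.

AluI sites (AGCT) start at positions 44, 58, 89, 110.
AluI cuts after base 2 of each site, so after positions 45, 59, 90, 111.
Linear molecule, 4 cuts → 5 fragments:
  1–45 → 45 bp
  46–59 → 14 bp
  60–90 → 31 bp
  91–111 → 21 bp
  112–136 → 25 bp
Sorted largest to smallest: 45, 31, 25, 21, 14 bp.

45, 31, 25, 21, 14 bp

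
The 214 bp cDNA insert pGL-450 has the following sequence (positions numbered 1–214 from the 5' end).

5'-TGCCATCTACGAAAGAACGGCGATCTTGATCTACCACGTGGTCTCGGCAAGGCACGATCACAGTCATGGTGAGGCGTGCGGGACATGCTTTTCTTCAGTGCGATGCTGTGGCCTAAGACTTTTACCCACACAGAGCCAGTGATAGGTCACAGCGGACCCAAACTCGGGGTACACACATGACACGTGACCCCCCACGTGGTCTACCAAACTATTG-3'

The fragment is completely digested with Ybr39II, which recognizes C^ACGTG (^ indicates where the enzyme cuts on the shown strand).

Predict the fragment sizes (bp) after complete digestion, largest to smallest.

Ybr39II sites (CACGTG) start at positions 35, 181, 193.
Ybr39II cuts after the first base of each site, so after positions 35, 181, 193.
Linear molecule, 3 cuts → 4 fragments:
  1–35 → 35 bp
  36–181 → 146 bp
  182–193 → 12 bp
  194–214 → 21 bp
Sorted largest to smallest: 146, 35, 21, 12 bp.

146, 35, 21, 12 bp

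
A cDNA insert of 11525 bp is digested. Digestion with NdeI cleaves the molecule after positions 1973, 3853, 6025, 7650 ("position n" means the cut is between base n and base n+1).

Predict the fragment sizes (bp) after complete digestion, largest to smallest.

Linear molecule, 4 cuts → 5 fragments:
  1973 − 0 = 1973 bp
  3853 − 1973 = 1880 bp
  6025 − 3853 = 2172 bp
  7650 − 6025 = 1625 bp
  11525 − 7650 = 3875 bp
Sorted largest to smallest: 3875, 2172, 1973, 1880, 1625 bp.

3875, 2172, 1973, 1880, 1625 bp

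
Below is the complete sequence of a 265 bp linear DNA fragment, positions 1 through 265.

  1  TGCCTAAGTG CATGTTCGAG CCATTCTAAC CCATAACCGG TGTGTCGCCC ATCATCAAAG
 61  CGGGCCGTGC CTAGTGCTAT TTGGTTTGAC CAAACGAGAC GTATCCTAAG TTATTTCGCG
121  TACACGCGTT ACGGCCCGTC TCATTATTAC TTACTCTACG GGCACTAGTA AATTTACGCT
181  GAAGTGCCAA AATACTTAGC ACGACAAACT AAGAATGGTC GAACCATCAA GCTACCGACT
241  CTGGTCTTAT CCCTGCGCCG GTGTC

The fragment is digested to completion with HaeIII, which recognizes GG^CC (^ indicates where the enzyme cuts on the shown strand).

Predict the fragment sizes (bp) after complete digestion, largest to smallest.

131, 70, 64 bp

HaeIII sites (GGCC) start at positions 63, 133.
HaeIII cuts after base 2 of each site, so after positions 64, 134.
Linear molecule, 2 cuts → 3 fragments:
  1–64 → 64 bp
  65–134 → 70 bp
  135–265 → 131 bp
Sorted largest to smallest: 131, 70, 64 bp.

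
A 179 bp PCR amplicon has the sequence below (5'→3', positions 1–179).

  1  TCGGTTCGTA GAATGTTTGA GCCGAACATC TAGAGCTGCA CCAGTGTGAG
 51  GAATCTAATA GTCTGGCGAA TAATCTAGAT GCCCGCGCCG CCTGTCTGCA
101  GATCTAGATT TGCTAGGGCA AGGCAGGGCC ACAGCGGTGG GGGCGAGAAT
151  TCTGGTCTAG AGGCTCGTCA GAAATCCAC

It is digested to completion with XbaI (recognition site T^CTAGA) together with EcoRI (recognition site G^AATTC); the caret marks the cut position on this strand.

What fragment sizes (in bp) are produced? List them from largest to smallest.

45, 44, 29, 29, 23, 9 bp

XbaI sites (TCTAGA) start at positions 29, 74, 103, 156.
XbaI cuts after the first base of each site, so after positions 29, 74, 103, 156.
The EcoRI site (GAATTC) starts at position 147.
EcoRI cuts after the first base of each site, so after position 147.
Combined cut positions: 29, 74, 103, 147, 156.
Linear molecule, 5 cuts → 6 fragments:
  1–29 → 29 bp
  30–74 → 45 bp
  75–103 → 29 bp
  104–147 → 44 bp
  148–156 → 9 bp
  157–179 → 23 bp
Sorted largest to smallest: 45, 44, 29, 29, 23, 9 bp.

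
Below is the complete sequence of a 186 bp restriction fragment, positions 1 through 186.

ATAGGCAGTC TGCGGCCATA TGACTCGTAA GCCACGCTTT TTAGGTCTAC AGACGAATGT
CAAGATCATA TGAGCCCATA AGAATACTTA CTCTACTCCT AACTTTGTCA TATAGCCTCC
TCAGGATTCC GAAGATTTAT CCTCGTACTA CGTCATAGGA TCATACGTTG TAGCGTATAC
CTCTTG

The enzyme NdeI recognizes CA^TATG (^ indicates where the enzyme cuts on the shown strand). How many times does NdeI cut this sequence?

2

CATATG occurs starting at positions 17, 67.
NdeI cuts at 2 sites.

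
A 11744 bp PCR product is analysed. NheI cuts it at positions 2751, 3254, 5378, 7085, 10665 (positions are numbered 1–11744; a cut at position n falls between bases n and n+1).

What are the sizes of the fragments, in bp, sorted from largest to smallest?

Linear molecule, 5 cuts → 6 fragments:
  2751 − 0 = 2751 bp
  3254 − 2751 = 503 bp
  5378 − 3254 = 2124 bp
  7085 − 5378 = 1707 bp
  10665 − 7085 = 3580 bp
  11744 − 10665 = 1079 bp
Sorted largest to smallest: 3580, 2751, 2124, 1707, 1079, 503 bp.

3580, 2751, 2124, 1707, 1079, 503 bp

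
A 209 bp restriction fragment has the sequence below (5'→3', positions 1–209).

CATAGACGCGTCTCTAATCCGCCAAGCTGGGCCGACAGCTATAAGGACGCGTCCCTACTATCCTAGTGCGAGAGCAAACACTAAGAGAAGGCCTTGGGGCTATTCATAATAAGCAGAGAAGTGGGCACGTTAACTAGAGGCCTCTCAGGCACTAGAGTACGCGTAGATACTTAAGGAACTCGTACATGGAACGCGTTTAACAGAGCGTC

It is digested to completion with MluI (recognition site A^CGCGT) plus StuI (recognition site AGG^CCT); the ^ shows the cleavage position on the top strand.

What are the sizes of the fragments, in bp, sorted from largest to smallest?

49, 44, 41, 32, 19, 18, 6 bp

MluI sites (ACGCGT) start at positions 6, 47, 159, 191.
MluI cuts after the first base of each site, so after positions 6, 47, 159, 191.
StuI sites (AGGCCT) start at positions 89, 138.
StuI cuts after base 3 of each site, so after positions 91, 140.
Combined cut positions: 6, 47, 91, 140, 159, 191.
Linear molecule, 6 cuts → 7 fragments:
  1–6 → 6 bp
  7–47 → 41 bp
  48–91 → 44 bp
  92–140 → 49 bp
  141–159 → 19 bp
  160–191 → 32 bp
  192–209 → 18 bp
Sorted largest to smallest: 49, 44, 41, 32, 19, 18, 6 bp.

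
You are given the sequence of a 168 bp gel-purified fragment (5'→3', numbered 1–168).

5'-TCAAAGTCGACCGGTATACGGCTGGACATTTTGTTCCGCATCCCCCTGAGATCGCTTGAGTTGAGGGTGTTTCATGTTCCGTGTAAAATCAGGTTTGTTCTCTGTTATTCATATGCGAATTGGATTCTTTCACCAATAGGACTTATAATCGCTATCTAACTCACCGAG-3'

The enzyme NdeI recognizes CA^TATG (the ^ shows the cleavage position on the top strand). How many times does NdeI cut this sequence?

CATATG occurs starting at position 110.
NdeI cuts at 1 site.

1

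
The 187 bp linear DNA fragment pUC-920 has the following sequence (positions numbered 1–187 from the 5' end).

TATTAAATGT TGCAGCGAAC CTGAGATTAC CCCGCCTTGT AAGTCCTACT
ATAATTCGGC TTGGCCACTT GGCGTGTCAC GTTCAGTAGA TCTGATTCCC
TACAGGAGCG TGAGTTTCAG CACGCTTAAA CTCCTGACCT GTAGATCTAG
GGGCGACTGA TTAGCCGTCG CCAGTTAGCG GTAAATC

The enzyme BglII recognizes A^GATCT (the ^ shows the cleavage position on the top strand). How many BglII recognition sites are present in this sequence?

2

AGATCT occurs starting at positions 88, 143.
BglII cuts at 2 sites.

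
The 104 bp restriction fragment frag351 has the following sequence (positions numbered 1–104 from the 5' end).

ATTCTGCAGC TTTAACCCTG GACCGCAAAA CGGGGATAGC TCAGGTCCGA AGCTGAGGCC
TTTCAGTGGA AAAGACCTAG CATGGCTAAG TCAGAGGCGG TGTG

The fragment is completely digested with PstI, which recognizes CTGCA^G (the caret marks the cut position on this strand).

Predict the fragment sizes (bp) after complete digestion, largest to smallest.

96, 8 bp

The PstI site (CTGCAG) starts at position 4.
PstI cuts after base 5 of each site (before the last base), so after position 8.
Linear molecule, 1 cut → 2 fragments:
  1–8 → 8 bp
  9–104 → 96 bp
Sorted largest to smallest: 96, 8 bp.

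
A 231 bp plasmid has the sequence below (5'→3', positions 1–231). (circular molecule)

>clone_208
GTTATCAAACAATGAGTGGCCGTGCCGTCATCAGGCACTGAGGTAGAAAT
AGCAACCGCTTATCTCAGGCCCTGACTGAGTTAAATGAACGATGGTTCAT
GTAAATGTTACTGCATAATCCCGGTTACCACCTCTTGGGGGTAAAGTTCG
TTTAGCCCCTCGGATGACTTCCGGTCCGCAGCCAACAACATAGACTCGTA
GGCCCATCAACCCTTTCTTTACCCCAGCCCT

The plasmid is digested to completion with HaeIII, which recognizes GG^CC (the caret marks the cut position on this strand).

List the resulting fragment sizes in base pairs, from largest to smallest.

133, 50, 48 bp

HaeIII sites (GGCC) start at positions 18, 68, 201.
HaeIII cuts after base 2 of each site, so after positions 19, 69, 202.
Circular molecule, 3 cuts → 3 fragments:
  20–69 → 50 bp
  70–202 → 133 bp
  203–231 then 1–19 → 29 + 19 = 48 bp
Sorted largest to smallest: 133, 50, 48 bp.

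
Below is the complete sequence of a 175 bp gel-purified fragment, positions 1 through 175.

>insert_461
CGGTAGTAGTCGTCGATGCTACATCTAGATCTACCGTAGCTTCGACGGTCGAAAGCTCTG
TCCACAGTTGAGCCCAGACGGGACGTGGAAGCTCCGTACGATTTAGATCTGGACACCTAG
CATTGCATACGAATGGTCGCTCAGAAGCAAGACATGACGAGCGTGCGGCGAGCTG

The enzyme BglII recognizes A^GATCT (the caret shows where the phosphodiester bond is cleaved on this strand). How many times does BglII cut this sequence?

2

AGATCT occurs starting at positions 27, 105.
BglII cuts at 2 sites.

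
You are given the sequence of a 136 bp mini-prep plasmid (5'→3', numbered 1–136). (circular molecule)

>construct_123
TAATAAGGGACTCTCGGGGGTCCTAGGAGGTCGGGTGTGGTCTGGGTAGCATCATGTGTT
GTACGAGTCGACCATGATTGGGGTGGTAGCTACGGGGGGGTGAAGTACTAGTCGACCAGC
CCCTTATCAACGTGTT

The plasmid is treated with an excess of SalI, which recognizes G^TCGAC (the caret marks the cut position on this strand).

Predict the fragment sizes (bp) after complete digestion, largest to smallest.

SalI sites (GTCGAC) start at positions 67, 111.
SalI cuts after the first base of each site, so after positions 67, 111.
Circular molecule, 2 cuts → 2 fragments:
  68–111 → 44 bp
  112–136 then 1–67 → 25 + 67 = 92 bp
Sorted largest to smallest: 92, 44 bp.

92, 44 bp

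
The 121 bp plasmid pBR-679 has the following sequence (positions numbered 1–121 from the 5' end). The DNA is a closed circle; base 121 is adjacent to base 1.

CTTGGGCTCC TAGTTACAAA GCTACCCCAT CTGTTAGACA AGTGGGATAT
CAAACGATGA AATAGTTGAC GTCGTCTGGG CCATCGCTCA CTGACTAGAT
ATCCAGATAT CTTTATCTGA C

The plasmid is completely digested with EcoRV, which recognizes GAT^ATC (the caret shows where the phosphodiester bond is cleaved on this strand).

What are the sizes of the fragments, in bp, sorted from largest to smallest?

EcoRV sites (GATATC) start at positions 46, 98, 106.
EcoRV cuts after base 3 of each site, so after positions 48, 100, 108.
Circular molecule, 3 cuts → 3 fragments:
  49–100 → 52 bp
  101–108 → 8 bp
  109–121 then 1–48 → 13 + 48 = 61 bp
Sorted largest to smallest: 61, 52, 8 bp.

61, 52, 8 bp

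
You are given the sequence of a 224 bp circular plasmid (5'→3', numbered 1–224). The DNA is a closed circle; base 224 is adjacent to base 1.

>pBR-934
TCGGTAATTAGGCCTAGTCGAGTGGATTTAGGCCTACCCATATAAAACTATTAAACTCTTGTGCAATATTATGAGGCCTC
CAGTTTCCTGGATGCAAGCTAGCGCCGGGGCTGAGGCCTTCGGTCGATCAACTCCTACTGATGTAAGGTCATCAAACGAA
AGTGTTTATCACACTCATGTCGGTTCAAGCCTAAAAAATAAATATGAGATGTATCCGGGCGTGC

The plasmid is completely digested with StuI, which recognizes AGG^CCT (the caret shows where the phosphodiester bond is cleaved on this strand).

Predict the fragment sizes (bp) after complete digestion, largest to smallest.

StuI sites (AGGCCT) start at positions 10, 30, 74, 114.
StuI cuts after base 3 of each site, so after positions 12, 32, 76, 116.
Circular molecule, 4 cuts → 4 fragments:
  13–32 → 20 bp
  33–76 → 44 bp
  77–116 → 40 bp
  117–224 then 1–12 → 108 + 12 = 120 bp
Sorted largest to smallest: 120, 44, 40, 20 bp.

120, 44, 40, 20 bp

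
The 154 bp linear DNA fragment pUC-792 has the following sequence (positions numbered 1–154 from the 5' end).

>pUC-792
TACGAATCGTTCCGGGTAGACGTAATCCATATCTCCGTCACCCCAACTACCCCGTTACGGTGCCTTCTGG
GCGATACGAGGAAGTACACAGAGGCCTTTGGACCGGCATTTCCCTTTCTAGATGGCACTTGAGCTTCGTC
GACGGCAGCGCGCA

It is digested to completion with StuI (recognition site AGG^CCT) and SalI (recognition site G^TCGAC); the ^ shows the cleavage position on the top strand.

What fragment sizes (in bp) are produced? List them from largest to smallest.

94, 44, 16 bp

The StuI site (AGGCCT) starts at position 92.
StuI cuts after base 3 of each site, so after position 94.
The SalI site (GTCGAC) starts at position 138.
SalI cuts after the first base of each site, so after position 138.
Combined cut positions: 94, 138.
Linear molecule, 2 cuts → 3 fragments:
  1–94 → 94 bp
  95–138 → 44 bp
  139–154 → 16 bp
Sorted largest to smallest: 94, 44, 16 bp.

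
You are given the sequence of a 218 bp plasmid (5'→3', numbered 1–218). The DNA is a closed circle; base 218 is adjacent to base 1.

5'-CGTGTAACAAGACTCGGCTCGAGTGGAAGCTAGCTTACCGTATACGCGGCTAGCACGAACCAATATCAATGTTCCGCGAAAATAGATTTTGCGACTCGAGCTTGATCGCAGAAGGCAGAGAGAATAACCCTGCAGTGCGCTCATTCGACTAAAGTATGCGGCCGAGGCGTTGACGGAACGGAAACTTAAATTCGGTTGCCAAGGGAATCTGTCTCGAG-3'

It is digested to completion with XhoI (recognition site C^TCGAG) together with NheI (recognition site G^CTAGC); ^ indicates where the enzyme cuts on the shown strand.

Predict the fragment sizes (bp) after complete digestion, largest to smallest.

118, 46, 23, 20, 11 bp

XhoI sites (CTCGAG) start at positions 18, 95, 213.
XhoI cuts after the first base of each site, so after positions 18, 95, 213.
NheI sites (GCTAGC) start at positions 29, 49.
NheI cuts after the first base of each site, so after positions 29, 49.
Combined cut positions: 18, 29, 49, 95, 213.
Circular molecule, 5 cuts → 5 fragments:
  19–29 → 11 bp
  30–49 → 20 bp
  50–95 → 46 bp
  96–213 → 118 bp
  214–218 then 1–18 → 5 + 18 = 23 bp
Sorted largest to smallest: 118, 46, 23, 20, 11 bp.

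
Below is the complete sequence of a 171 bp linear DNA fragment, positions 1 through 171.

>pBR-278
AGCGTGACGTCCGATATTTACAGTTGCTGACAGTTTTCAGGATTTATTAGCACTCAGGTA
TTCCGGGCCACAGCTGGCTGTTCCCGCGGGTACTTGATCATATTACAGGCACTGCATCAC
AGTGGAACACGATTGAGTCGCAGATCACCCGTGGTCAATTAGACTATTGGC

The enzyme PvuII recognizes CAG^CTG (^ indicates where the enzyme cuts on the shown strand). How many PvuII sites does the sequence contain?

CAGCTG occurs starting at position 71.
PvuII cuts at 1 site.

1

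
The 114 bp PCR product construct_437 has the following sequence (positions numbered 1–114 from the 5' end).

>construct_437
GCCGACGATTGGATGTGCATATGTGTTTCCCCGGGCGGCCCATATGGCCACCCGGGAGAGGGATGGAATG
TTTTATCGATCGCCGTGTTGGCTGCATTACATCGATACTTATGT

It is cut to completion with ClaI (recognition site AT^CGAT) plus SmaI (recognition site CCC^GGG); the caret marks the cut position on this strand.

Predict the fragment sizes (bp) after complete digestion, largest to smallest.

32, 26, 23, 21, 12 bp

ClaI sites (ATCGAT) start at positions 75, 101.
ClaI cuts after base 2 of each site, so after positions 76, 102.
SmaI sites (CCCGGG) start at positions 30, 51.
SmaI cuts after base 3 of each site, so after positions 32, 53.
Combined cut positions: 32, 53, 76, 102.
Linear molecule, 4 cuts → 5 fragments:
  1–32 → 32 bp
  33–53 → 21 bp
  54–76 → 23 bp
  77–102 → 26 bp
  103–114 → 12 bp
Sorted largest to smallest: 32, 26, 23, 21, 12 bp.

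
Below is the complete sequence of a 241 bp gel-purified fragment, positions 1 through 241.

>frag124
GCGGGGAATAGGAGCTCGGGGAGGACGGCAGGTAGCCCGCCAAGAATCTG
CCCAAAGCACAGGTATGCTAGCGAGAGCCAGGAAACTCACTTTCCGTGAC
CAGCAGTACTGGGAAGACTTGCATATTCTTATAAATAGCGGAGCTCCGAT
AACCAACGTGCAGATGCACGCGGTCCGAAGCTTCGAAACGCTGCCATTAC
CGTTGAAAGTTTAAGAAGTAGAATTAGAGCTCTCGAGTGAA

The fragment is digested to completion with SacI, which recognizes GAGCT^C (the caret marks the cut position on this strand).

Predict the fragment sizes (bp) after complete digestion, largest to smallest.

SacI sites (GAGCTC) start at positions 12, 141, 227.
SacI cuts after base 5 of each site (before the last base), so after positions 16, 145, 231.
Linear molecule, 3 cuts → 4 fragments:
  1–16 → 16 bp
  17–145 → 129 bp
  146–231 → 86 bp
  232–241 → 10 bp
Sorted largest to smallest: 129, 86, 16, 10 bp.

129, 86, 16, 10 bp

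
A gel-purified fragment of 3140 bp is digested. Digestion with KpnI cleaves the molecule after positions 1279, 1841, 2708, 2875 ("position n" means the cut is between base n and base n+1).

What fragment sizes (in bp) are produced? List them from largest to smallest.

Linear molecule, 4 cuts → 5 fragments:
  1279 − 0 = 1279 bp
  1841 − 1279 = 562 bp
  2708 − 1841 = 867 bp
  2875 − 2708 = 167 bp
  3140 − 2875 = 265 bp
Sorted largest to smallest: 1279, 867, 562, 265, 167 bp.

1279, 867, 562, 265, 167 bp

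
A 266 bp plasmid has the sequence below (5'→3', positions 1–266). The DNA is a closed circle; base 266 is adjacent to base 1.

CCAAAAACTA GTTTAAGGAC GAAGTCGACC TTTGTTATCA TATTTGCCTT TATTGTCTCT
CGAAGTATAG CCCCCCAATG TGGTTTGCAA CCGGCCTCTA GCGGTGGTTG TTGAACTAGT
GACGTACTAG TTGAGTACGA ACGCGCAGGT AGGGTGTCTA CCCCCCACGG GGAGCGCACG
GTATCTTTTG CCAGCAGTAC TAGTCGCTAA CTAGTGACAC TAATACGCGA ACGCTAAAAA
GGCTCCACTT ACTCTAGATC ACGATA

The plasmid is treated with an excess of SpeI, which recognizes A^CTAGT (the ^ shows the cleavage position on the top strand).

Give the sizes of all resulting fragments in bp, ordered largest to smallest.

SpeI sites (ACTAGT) start at positions 7, 115, 126, 199, 210.
SpeI cuts after the first base of each site, so after positions 7, 115, 126, 199, 210.
Circular molecule, 5 cuts → 5 fragments:
  8–115 → 108 bp
  116–126 → 11 bp
  127–199 → 73 bp
  200–210 → 11 bp
  211–266 then 1–7 → 56 + 7 = 63 bp
Sorted largest to smallest: 108, 73, 63, 11, 11 bp.

108, 73, 63, 11, 11 bp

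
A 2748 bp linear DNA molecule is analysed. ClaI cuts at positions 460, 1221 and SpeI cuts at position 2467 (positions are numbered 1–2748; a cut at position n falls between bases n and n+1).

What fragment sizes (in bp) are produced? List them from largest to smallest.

Combined cut positions (sorted): 460, 1221, 2467.
Linear molecule, 3 cuts → 4 fragments:
  460 − 0 = 460 bp
  1221 − 460 = 761 bp
  2467 − 1221 = 1246 bp
  2748 − 2467 = 281 bp
Sorted largest to smallest: 1246, 761, 460, 281 bp.

1246, 761, 460, 281 bp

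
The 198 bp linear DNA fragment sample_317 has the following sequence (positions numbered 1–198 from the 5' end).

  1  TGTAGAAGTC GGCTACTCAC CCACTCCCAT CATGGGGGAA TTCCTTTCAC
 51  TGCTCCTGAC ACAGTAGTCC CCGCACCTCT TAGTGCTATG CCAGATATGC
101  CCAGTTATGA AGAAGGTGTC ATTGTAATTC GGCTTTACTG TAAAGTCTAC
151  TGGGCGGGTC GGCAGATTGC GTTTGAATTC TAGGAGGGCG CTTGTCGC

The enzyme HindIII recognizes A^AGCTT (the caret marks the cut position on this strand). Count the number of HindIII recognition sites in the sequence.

No occurrence of AAGCTT is present in the sequence.
HindIII does not cut: 0 sites.

0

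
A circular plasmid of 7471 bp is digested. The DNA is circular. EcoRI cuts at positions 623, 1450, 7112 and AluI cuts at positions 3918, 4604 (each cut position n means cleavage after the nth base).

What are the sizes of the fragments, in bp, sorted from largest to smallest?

2508, 2468, 982, 827, 686 bp

Combined cut positions (sorted): 623, 1450, 3918, 4604, 7112.
Circular molecule, 5 cuts → 5 fragments:
  1450 − 623 = 827 bp
  3918 − 1450 = 2468 bp
  4604 − 3918 = 686 bp
  7112 − 4604 = 2508 bp
  wrap: 7471 − 7112 + 623 = 982 bp
Sorted largest to smallest: 2508, 2468, 982, 827, 686 bp.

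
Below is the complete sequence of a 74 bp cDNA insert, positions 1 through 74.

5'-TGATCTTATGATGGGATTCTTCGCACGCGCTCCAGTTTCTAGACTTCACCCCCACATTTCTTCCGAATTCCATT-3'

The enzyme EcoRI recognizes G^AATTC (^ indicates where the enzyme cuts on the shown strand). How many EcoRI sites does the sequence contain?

1

GAATTC occurs starting at position 65.
EcoRI cuts at 1 site.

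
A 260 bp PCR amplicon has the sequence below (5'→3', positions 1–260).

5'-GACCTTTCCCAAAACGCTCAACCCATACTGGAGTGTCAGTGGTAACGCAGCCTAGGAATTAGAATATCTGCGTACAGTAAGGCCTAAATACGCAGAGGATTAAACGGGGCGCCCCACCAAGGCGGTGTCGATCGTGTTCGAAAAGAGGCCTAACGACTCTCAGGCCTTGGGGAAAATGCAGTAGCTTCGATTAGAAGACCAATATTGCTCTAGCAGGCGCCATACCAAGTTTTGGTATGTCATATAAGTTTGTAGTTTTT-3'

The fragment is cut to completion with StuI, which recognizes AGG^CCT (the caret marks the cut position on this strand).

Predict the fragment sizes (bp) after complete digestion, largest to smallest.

StuI sites (AGGCCT) start at positions 80, 146, 162.
StuI cuts after base 3 of each site, so after positions 82, 148, 164.
Linear molecule, 3 cuts → 4 fragments:
  1–82 → 82 bp
  83–148 → 66 bp
  149–164 → 16 bp
  165–260 → 96 bp
Sorted largest to smallest: 96, 82, 66, 16 bp.

96, 82, 66, 16 bp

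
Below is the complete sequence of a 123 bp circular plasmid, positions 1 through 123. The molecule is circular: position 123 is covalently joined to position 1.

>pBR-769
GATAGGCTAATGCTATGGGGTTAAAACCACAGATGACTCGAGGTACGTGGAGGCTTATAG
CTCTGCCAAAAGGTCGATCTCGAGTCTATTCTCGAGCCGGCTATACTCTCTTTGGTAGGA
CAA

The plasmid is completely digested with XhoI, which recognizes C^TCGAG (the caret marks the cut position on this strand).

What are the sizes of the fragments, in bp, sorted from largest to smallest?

XhoI sites (CTCGAG) start at positions 37, 79, 91.
XhoI cuts after the first base of each site, so after positions 37, 79, 91.
Circular molecule, 3 cuts → 3 fragments:
  38–79 → 42 bp
  80–91 → 12 bp
  92–123 then 1–37 → 32 + 37 = 69 bp
Sorted largest to smallest: 69, 42, 12 bp.

69, 42, 12 bp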